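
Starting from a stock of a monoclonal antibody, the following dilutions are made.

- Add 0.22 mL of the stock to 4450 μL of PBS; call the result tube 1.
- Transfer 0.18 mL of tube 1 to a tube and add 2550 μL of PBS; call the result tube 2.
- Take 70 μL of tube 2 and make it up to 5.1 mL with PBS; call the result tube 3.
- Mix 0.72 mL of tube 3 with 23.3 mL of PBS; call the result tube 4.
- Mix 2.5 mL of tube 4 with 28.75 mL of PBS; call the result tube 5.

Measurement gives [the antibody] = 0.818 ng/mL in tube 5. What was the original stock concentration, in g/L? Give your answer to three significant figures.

8.00 g/L

Step 1: 0.22 mL + 4450 μL = 4.67 mL total → factor 4.67/0.22 = 21.227
Step 2: 0.18 mL + 2550 μL = 2.73 mL total → factor 2.73/0.18 = 15.167
Step 3: 70 μL brought to 5.1 mL → factor 5100/70 = 72.857
Step 4: 0.72 mL + 23.3 mL = 24.02 mL total → factor 24.02/0.72 = 33.361
Step 5: 2.5 mL + 28.75 mL = 31.25 mL total → factor 31.25/2.5 = 12.5
Overall dilution factor = 21.227 × 15.167 × 72.857 × 33.361 × 12.5 = 9.7815 × 10^6
Stock = 0.818 ng/mL × 9.7815 × 10^6 = 8.001 × 10^6 ng/mL = 8.00 g/L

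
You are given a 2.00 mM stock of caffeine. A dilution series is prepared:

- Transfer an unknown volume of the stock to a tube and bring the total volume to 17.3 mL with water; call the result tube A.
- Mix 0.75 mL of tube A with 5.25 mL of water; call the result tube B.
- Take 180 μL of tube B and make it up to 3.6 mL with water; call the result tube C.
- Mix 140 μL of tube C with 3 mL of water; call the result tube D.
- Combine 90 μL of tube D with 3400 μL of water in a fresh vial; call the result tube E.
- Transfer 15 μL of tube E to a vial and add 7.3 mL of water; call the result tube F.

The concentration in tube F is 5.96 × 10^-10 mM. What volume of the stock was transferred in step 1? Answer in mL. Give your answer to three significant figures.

Step 1: v brought to 17.3 mL → factor = 17.3 mL/v
Step 2: 0.75 mL + 5.25 mL = 6 mL total → factor 6/0.75 = 8
Step 3: 180 μL brought to 3.6 mL → factor 3600/180 = 20
Step 4: 140 μL + 3 mL = 3140 μL total → factor 3140/140 = 22.429
Step 5: 90 μL + 3400 μL = 3490 μL total → factor 3490/90 = 38.778
Step 6: 15 μL + 7.3 mL = 7315 μL total → factor 7315/15 = 487.67
Product of known-step factors = 6.7862 × 10^7
Overall factor = 2.00 mM / (5.96 × 10^-10 mM) = 3.3557 × 10^9
Step-1 factor = 3.3557 × 10^9 / 6.7862 × 10^7 = 49.449
v = 17.3 mL / 49.449 = 0.350 mL

0.350 mL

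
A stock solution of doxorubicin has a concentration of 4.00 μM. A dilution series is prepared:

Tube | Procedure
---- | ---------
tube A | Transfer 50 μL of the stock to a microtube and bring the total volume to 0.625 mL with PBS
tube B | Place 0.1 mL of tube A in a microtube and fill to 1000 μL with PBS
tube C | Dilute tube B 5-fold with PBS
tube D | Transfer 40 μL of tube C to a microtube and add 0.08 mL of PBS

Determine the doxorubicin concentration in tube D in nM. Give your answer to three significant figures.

Step 1: 50 μL brought to 0.625 mL → factor 625/50 = 12.5
Step 2: 0.1 mL brought to 1000 μL → factor 1/0.1 = 10
Step 3: 5-fold → factor 5
Step 4: 40 μL + 0.08 mL = 120 μL total → factor 120/40 = 3
Overall dilution factor = 12.5 × 10 × 5 × 3 = 1875
Final = 4.00 μM / 1875 = 0.002133 μM = 2.13 nM

2.13 nM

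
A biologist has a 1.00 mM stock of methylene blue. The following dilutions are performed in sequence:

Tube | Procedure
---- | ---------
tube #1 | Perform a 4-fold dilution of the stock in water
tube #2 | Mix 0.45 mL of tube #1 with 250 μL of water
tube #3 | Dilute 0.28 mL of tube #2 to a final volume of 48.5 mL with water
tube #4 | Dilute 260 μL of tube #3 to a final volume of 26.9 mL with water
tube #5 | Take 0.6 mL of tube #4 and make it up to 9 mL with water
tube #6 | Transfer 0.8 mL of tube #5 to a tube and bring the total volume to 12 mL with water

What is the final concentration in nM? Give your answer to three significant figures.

0.0399 nM

Step 1: 4-fold → factor 4
Step 2: 0.45 mL + 250 μL = 0.7 mL total → factor 0.7/0.45 = 1.5556
Step 3: 0.28 mL brought to 48.5 mL → factor 48.5/0.28 = 173.21
Step 4: 260 μL brought to 26.9 mL → factor 26900/260 = 103.46
Step 5: 0.6 mL brought to 9 mL → factor 9/0.6 = 15
Step 6: 0.8 mL brought to 12 mL → factor 12/0.8 = 15
Overall dilution factor = 4 × 1.5556 × 173.21 × 103.46 × 15 × 15 = 2.5089 × 10^7
Final = 1.00 mM / 2.5089 × 10^7 = 3.986 × 10^-8 mM = 0.0399 nM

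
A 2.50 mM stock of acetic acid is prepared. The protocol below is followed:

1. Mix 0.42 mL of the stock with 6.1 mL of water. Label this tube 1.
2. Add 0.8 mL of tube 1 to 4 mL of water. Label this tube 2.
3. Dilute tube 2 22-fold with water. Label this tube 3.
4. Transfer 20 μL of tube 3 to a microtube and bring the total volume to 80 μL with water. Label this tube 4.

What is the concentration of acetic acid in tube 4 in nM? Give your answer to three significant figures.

Step 1: 0.42 mL + 6.1 mL = 6.52 mL total → factor 6.52/0.42 = 15.524
Step 2: 0.8 mL + 4 mL = 4.8 mL total → factor 4.8/0.8 = 6
Step 3: 22-fold → factor 22
Step 4: 20 μL brought to 80 μL → factor 80/20 = 4
Overall dilution factor = 15.524 × 6 × 22 × 4 = 8196.6
Final = 2.50 mM / 8196.6 = 0.0003050 mM = 305 nM

305 nM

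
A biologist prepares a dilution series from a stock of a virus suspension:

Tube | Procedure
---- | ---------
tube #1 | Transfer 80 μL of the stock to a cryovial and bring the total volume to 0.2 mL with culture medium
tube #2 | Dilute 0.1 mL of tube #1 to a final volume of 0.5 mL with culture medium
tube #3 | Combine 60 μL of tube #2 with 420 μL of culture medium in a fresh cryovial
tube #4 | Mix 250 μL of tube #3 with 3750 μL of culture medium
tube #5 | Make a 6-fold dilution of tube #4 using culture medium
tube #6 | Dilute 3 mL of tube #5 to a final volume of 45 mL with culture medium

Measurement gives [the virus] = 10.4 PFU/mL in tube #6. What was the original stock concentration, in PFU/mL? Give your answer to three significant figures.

1.50 × 10^6 PFU/mL

Step 1: 80 μL brought to 0.2 mL → factor 200/80 = 2.5
Step 2: 0.1 mL brought to 0.5 mL → factor 0.5/0.1 = 5
Step 3: 60 μL + 420 μL = 480 μL total → factor 480/60 = 8
Step 4: 250 μL + 3750 μL = 4000 μL total → factor 4000/250 = 16
Step 5: 6-fold → factor 6
Step 6: 3 mL brought to 45 mL → factor 45/3 = 15
Overall dilution factor = 2.5 × 5 × 8 × 16 × 6 × 15 = 1.44 × 10^5
Stock = 10.4 PFU/mL × 1.44 × 10^5 = 1.50 × 10^6 PFU/mL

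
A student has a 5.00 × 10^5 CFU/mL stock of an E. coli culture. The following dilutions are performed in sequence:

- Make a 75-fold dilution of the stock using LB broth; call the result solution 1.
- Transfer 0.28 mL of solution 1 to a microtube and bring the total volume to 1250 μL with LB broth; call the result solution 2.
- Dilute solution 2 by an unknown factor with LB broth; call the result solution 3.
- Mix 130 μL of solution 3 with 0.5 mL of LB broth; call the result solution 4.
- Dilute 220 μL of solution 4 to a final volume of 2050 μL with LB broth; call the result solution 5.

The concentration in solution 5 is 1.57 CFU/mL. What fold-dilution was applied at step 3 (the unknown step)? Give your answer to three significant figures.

21.1-fold

Step 1: 75-fold → factor 75
Step 2: 0.28 mL brought to 1250 μL → factor 1.25/0.28 = 4.4643
Step 3: unknown factor x
Step 4: 130 μL + 0.5 mL = 630 μL total → factor 630/130 = 4.8462
Step 5: 220 μL brought to 2050 μL → factor 2050/220 = 9.3182
Product of known-step factors = 15120
Overall factor = 5.00 × 10^5 CFU/mL / (1.57 CFU/mL) = 3.1847 × 10^5
x = 3.1847 × 10^5 / 15120 = 21.1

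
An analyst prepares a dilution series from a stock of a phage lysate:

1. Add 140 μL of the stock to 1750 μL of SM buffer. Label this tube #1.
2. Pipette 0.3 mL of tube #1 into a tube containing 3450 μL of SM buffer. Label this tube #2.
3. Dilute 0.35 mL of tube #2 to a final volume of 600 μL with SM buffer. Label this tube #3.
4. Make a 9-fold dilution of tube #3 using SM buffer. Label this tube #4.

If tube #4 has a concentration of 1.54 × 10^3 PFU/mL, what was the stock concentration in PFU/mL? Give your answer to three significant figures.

Step 1: 140 μL + 1750 μL = 1890 μL total → factor 1890/140 = 13.5
Step 2: 0.3 mL + 3450 μL = 3.75 mL total → factor 3.75/0.3 = 12.5
Step 3: 0.35 mL brought to 600 μL → factor 0.6/0.35 = 1.7143
Step 4: 9-fold → factor 9
Overall dilution factor = 13.5 × 12.5 × 1.7143 × 9 = 2603.6
Stock = 1.54 × 10^3 PFU/mL × 2603.6 = 4.01 × 10^6 PFU/mL

4.01 × 10^6 PFU/mL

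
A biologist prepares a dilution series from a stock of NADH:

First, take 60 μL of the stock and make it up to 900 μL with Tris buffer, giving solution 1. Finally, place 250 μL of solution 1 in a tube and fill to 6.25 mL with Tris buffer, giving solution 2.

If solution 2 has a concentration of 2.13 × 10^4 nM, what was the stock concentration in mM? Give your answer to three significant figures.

7.99 mM

Step 1: 60 μL brought to 900 μL → factor 900/60 = 15
Step 2: 250 μL brought to 6.25 mL → factor 6250/250 = 25
Overall dilution factor = 15 × 25 = 375
Stock = 2.13 × 10^4 nM × 375 = 7.988 × 10^6 nM = 7.99 mM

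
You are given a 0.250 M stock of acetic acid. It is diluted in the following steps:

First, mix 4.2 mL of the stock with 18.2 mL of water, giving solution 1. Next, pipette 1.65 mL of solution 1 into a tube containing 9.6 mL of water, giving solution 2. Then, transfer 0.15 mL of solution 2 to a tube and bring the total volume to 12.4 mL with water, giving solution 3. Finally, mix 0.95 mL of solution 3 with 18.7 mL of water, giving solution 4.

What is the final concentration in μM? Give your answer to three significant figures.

Step 1: 4.2 mL + 18.2 mL = 22.4 mL total → factor 22.4/4.2 = 5.3333
Step 2: 1.65 mL + 9.6 mL = 11.25 mL total → factor 11.25/1.65 = 6.8182
Step 3: 0.15 mL brought to 12.4 mL → factor 12.4/0.15 = 82.667
Step 4: 0.95 mL + 18.7 mL = 19.65 mL total → factor 19.65/0.95 = 20.684
Overall dilution factor = 5.3333 × 6.8182 × 82.667 × 20.684 = 62178
Final = 0.250 M / 62178 = 4.021 × 10^-6 M = 4.02 μM

4.02 μM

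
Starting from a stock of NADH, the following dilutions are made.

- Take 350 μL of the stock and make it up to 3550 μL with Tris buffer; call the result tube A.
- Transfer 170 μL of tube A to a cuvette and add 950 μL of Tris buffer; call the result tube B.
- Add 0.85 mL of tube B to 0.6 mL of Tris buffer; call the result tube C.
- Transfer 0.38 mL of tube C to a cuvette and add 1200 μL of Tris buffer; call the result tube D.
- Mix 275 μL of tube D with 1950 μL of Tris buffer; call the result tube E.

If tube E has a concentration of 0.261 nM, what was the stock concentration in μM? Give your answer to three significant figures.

1.00 μM

Step 1: 350 μL brought to 3550 μL → factor 3550/350 = 10.143
Step 2: 170 μL + 950 μL = 1120 μL total → factor 1120/170 = 6.5882
Step 3: 0.85 mL + 0.6 mL = 1.45 mL total → factor 1.45/0.85 = 1.7059
Step 4: 0.38 mL + 1200 μL = 1.58 mL total → factor 1.58/0.38 = 4.1579
Step 5: 275 μL + 1950 μL = 2225 μL total → factor 2225/275 = 8.0909
Overall dilution factor = 10.143 × 6.5882 × 1.7059 × 4.1579 × 8.0909 = 3834.9
Stock = 0.261 nM × 3834.9 = 1001 nM = 1.00 μM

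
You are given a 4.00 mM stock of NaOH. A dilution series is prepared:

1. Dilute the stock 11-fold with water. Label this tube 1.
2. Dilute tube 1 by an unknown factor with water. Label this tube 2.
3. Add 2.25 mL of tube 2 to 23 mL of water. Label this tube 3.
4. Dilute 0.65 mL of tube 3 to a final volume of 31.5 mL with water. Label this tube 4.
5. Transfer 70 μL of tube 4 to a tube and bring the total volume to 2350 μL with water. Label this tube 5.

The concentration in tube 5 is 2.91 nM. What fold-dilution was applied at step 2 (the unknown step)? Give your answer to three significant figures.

6.84-fold

Step 1: 11-fold → factor 11
Step 2: unknown factor x
Step 3: 2.25 mL + 23 mL = 25.25 mL total → factor 25.25/2.25 = 11.222
Step 4: 0.65 mL brought to 31.5 mL → factor 31.5/0.65 = 48.462
Step 5: 70 μL brought to 2350 μL → factor 2350/70 = 33.571
Product of known-step factors = 2.0083 × 10^5
Overall factor = 4.00 mM / (2.91 nM) = 1.3746 × 10^6
x = 1.3746 × 10^6 / 2.0083 × 10^5 = 6.84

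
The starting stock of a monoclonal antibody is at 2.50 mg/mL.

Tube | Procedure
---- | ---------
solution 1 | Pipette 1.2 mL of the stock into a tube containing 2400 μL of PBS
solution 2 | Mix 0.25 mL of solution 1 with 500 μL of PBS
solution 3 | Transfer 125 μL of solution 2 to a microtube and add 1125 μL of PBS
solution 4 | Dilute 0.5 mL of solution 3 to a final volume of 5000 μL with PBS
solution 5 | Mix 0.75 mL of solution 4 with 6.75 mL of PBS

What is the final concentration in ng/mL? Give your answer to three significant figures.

Step 1: 1.2 mL + 2400 μL = 3.6 mL total → factor 3.6/1.2 = 3
Step 2: 0.25 mL + 500 μL = 0.75 mL total → factor 0.75/0.25 = 3
Step 3: 125 μL + 1125 μL = 1250 μL total → factor 1250/125 = 10
Step 4: 0.5 mL brought to 5000 μL → factor 5/0.5 = 10
Step 5: 0.75 mL + 6.75 mL = 7.5 mL total → factor 7.5/0.75 = 10
Overall dilution factor = 3 × 3 × 10 × 10 × 10 = 9000
Final = 2.50 mg/mL / 9000 = 0.0002778 mg/mL = 278 ng/mL

278 ng/mL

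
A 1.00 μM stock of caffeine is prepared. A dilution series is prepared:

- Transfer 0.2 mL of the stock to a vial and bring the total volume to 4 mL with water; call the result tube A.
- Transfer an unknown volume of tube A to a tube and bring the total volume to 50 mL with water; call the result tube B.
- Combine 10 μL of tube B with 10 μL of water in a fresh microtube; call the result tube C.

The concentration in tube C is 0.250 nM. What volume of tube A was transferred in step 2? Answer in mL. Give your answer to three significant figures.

Step 1: 0.2 mL brought to 4 mL → factor 4/0.2 = 20
Step 2: v brought to 50 mL → factor = 50 mL/v
Step 3: 10 μL + 10 μL = 20 μL total → factor 20/10 = 2
Product of known-step factors = 40
Overall factor = 1.00 μM / (0.250 nM) = 4000
Step-2 factor = 4000 / 40 = 100
v = 50 mL / 100 = 0.500 mL

0.500 mL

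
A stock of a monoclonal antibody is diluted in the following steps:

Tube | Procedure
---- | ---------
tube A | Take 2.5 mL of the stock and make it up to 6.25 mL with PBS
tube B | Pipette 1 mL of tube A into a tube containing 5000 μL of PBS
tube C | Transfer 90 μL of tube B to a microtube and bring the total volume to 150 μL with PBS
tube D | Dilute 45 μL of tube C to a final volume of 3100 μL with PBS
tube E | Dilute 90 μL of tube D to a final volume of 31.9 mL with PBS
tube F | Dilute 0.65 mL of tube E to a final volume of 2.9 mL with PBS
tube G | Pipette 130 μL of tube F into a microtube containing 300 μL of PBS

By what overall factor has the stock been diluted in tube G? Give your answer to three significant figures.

Step 1: 2.5 mL brought to 6.25 mL → factor 6.25/2.5 = 2.5
Step 2: 1 mL + 5000 μL = 6 mL total → factor 6/1 = 6
Step 3: 90 μL brought to 150 μL → factor 150/90 = 1.6667
Step 4: 45 μL brought to 3100 μL → factor 3100/45 = 68.889
Step 5: 90 μL brought to 31.9 mL → factor 31900/90 = 354.44
Step 6: 0.65 mL brought to 2.9 mL → factor 2.9/0.65 = 4.4615
Step 7: 130 μL + 300 μL = 430 μL total → factor 430/130 = 3.3077
Overall dilution factor = 2.5 × 6 × 1.6667 × 68.889 × 354.44 × 4.4615 × 3.3077 = 9.0084 × 10^6

9.01 × 10^6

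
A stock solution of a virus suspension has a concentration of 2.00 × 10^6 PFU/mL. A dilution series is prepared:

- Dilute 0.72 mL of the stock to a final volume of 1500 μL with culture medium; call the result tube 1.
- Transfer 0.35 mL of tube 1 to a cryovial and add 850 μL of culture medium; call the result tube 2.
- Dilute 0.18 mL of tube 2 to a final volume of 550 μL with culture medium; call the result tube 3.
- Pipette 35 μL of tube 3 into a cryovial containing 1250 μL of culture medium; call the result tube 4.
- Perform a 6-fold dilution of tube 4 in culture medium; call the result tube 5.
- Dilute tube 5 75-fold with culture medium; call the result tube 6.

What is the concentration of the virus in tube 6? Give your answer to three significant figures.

Step 1: 0.72 mL brought to 1500 μL → factor 1.5/0.72 = 2.0833
Step 2: 0.35 mL + 850 μL = 1.2 mL total → factor 1.2/0.35 = 3.4286
Step 3: 0.18 mL brought to 550 μL → factor 0.55/0.18 = 3.0556
Step 4: 35 μL + 1250 μL = 1285 μL total → factor 1285/35 = 36.714
Step 5: 6-fold → factor 6
Step 6: 75-fold → factor 75
Overall dilution factor = 2.0833 × 3.4286 × 3.0556 × 36.714 × 6 × 75 = 3.6059 × 10^5
Final = 2.00 × 10^6 PFU/mL / 3.6059 × 10^5 = 5.55 PFU/mL

5.55 PFU/mL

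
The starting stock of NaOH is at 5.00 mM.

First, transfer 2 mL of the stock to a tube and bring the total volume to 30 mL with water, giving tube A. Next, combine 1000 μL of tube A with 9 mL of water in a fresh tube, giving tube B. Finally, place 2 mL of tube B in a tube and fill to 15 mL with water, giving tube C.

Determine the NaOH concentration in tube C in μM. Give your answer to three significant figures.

4.44 μM

Step 1: 2 mL brought to 30 mL → factor 30/2 = 15
Step 2: 1000 μL + 9 mL = 10000 μL total → factor 10000/1000 = 10
Step 3: 2 mL brought to 15 mL → factor 15/2 = 7.5
Overall dilution factor = 15 × 10 × 7.5 = 1125
Final = 5.00 mM / 1125 = 0.004444 mM = 4.44 μM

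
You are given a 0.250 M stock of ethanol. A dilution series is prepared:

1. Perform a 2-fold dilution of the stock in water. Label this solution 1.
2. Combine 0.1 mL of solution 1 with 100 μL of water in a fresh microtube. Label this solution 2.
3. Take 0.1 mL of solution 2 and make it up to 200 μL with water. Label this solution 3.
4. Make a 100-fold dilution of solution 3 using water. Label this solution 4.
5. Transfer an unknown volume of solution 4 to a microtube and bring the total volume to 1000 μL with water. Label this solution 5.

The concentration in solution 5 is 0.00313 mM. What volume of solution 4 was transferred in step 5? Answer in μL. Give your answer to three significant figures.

10.0 μL

Step 1: 2-fold → factor 2
Step 2: 0.1 mL + 100 μL = 0.2 mL total → factor 0.2/0.1 = 2
Step 3: 0.1 mL brought to 200 μL → factor 0.2/0.1 = 2
Step 4: 100-fold → factor 100
Step 5: v brought to 1000 μL → factor = 1000 μL/v
Product of known-step factors = 800
Overall factor = 0.250 M / (0.00313 mM) = 79872
Step-5 factor = 79872 / 800 = 99.84
v = 1000 μL / 99.84 = 10.0 μL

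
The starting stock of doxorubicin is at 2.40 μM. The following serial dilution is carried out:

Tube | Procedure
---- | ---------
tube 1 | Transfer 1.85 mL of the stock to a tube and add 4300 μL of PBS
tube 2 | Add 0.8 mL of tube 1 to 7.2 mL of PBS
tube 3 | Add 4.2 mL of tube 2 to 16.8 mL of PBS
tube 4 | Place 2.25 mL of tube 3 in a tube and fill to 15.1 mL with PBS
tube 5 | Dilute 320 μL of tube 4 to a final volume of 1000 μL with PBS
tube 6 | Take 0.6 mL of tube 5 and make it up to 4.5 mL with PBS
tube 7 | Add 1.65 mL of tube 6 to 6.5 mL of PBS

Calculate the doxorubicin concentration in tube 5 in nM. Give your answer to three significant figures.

Step 1: 1.85 mL + 4300 μL = 6.15 mL total → factor 6.15/1.85 = 3.3243
Step 2: 0.8 mL + 7.2 mL = 8 mL total → factor 8/0.8 = 10
Step 3: 4.2 mL + 16.8 mL = 21 mL total → factor 21/4.2 = 5
Step 4: 2.25 mL brought to 15.1 mL → factor 15.1/2.25 = 6.7111
Step 5: 320 μL brought to 1000 μL → factor 1000/320 = 3.125
Dilution factor through tube 5 = 3.3243 × 10 × 5 × 6.7111 × 3.125 = 3485.9
[tube 5] = 2.40 μM / 3485.9 = 0.0006885 μM = 0.688 nM

0.688 nM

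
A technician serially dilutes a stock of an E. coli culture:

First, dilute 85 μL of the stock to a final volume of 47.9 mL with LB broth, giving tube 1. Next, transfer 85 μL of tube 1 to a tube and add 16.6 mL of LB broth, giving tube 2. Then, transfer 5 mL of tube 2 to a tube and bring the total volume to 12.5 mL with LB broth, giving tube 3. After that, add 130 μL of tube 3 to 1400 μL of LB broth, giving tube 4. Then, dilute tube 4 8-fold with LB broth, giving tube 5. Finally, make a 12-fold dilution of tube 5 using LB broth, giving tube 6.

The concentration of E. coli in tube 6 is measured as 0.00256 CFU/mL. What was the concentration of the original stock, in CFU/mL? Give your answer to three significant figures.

8.00 × 10^5 CFU/mL

Step 1: 85 μL brought to 47.9 mL → factor 47900/85 = 563.53
Step 2: 85 μL + 16.6 mL = 16685 μL total → factor 16685/85 = 196.29
Step 3: 5 mL brought to 12.5 mL → factor 12.5/5 = 2.5
Step 4: 130 μL + 1400 μL = 1530 μL total → factor 1530/130 = 11.769
Step 5: 8-fold → factor 8
Step 6: 12-fold → factor 12
Overall dilution factor = 563.53 × 196.29 × 2.5 × 11.769 × 8 × 12 = 3.1245 × 10^8
Stock = 0.00256 CFU/mL × 3.1245 × 10^8 = 8.00 × 10^5 CFU/mL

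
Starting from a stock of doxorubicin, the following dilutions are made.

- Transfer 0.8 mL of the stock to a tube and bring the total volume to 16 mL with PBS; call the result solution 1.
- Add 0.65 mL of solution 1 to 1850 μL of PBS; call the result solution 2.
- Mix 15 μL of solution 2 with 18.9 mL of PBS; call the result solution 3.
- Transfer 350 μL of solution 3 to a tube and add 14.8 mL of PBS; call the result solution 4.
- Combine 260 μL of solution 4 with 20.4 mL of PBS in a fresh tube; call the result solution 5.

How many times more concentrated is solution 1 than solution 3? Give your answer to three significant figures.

4.85 × 10^3

Step 1: 0.8 mL brought to 16 mL → factor 16/0.8 = 20
Step 2: 0.65 mL + 1850 μL = 2.5 mL total → factor 2.5/0.65 = 3.8462
Step 3: 15 μL + 18.9 mL = 18915 μL total → factor 18915/15 = 1261
Dilution factor to solution 1 = 20; to solution 3 = 97000
[solution 1]/[solution 3] = (factor to solution 3)/(factor to solution 1) = 97000/20 = 4.85 × 10^3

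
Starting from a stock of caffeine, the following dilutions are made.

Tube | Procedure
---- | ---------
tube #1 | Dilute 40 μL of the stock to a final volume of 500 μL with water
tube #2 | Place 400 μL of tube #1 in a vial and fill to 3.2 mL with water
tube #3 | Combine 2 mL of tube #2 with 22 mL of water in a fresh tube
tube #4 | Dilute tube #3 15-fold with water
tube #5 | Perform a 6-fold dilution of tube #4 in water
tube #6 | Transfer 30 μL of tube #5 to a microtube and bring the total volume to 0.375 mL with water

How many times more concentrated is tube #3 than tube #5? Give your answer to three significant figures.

90.0

Step 1: 40 μL brought to 500 μL → factor 500/40 = 12.5
Step 2: 400 μL brought to 3.2 mL → factor 3200/400 = 8
Step 3: 2 mL + 22 mL = 24 mL total → factor 24/2 = 12
Step 4: 15-fold → factor 15
Step 5: 6-fold → factor 6
Dilution factor to tube #3 = 1200; to tube #5 = 1.08 × 10^5
[tube #3]/[tube #5] = (factor to tube #5)/(factor to tube #3) = 1.08 × 10^5/1200 = 90.0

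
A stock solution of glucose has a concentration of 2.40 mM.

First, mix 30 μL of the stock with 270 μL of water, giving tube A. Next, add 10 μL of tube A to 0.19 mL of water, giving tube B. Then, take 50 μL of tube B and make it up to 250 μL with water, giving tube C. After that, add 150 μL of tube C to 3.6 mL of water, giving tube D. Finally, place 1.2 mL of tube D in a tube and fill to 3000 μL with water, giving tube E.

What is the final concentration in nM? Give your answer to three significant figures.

Step 1: 30 μL + 270 μL = 300 μL total → factor 300/30 = 10
Step 2: 10 μL + 0.19 mL = 200 μL total → factor 200/10 = 20
Step 3: 50 μL brought to 250 μL → factor 250/50 = 5
Step 4: 150 μL + 3.6 mL = 3750 μL total → factor 3750/150 = 25
Step 5: 1.2 mL brought to 3000 μL → factor 3/1.2 = 2.5
Overall dilution factor = 10 × 20 × 5 × 25 × 2.5 = 62500
Final = 2.40 mM / 62500 = 3.840 × 10^-5 mM = 38.4 nM

38.4 nM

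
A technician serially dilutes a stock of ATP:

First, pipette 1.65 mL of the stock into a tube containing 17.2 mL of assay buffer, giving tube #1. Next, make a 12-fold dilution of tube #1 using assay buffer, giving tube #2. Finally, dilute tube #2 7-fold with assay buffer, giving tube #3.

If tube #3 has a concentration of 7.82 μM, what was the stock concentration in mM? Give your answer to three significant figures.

Step 1: 1.65 mL + 17.2 mL = 18.85 mL total → factor 18.85/1.65 = 11.424
Step 2: 12-fold → factor 12
Step 3: 7-fold → factor 7
Overall dilution factor = 11.424 × 12 × 7 = 959.64
Stock = 7.82 μM × 959.64 = 7504 μM = 7.50 mM

7.50 mM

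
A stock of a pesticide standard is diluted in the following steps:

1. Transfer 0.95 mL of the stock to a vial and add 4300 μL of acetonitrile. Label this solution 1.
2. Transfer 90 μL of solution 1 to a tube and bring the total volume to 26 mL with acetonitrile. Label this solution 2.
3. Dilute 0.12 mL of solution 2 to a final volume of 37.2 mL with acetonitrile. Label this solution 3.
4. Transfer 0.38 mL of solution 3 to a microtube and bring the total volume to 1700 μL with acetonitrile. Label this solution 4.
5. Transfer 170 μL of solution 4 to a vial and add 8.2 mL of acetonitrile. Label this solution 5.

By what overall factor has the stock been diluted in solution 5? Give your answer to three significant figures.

1.09 × 10^8

Step 1: 0.95 mL + 4300 μL = 5.25 mL total → factor 5.25/0.95 = 5.5263
Step 2: 90 μL brought to 26 mL → factor 26000/90 = 288.89
Step 3: 0.12 mL brought to 37.2 mL → factor 37.2/0.12 = 310
Step 4: 0.38 mL brought to 1700 μL → factor 1.7/0.38 = 4.4737
Step 5: 170 μL + 8.2 mL = 8370 μL total → factor 8370/170 = 49.235
Overall dilution factor = 5.5263 × 288.89 × 310 × 4.4737 × 49.235 = 1.0901 × 10^8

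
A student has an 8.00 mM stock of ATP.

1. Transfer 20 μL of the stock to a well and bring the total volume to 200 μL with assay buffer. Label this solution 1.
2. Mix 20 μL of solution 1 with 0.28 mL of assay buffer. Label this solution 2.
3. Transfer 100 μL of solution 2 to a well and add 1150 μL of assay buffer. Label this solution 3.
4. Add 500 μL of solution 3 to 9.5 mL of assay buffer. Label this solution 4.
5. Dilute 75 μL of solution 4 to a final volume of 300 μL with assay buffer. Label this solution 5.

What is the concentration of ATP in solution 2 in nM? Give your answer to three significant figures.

5.33 × 10^4 nM

Step 1: 20 μL brought to 200 μL → factor 200/20 = 10
Step 2: 20 μL + 0.28 mL = 300 μL total → factor 300/20 = 15
Dilution factor through solution 2 = 10 × 15 = 150
[solution 2] = 8.00 mM / 150 = 0.05333 mM = 5.33 × 10^4 nM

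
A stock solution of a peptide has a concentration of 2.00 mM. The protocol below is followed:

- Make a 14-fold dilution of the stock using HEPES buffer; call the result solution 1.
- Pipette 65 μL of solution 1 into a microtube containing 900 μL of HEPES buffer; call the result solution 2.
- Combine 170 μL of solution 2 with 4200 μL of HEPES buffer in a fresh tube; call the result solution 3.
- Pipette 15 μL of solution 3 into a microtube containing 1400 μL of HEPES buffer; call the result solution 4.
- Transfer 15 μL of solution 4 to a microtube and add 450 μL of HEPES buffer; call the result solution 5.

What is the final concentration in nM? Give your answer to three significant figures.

Step 1: 14-fold → factor 14
Step 2: 65 μL + 900 μL = 965 μL total → factor 965/65 = 14.846
Step 3: 170 μL + 4200 μL = 4370 μL total → factor 4370/170 = 25.706
Step 4: 15 μL + 1400 μL = 1415 μL total → factor 1415/15 = 94.333
Step 5: 15 μL + 450 μL = 465 μL total → factor 465/15 = 31
Overall dilution factor = 14 × 14.846 × 25.706 × 94.333 × 31 = 1.5624 × 10^7
Final = 2.00 mM / 1.5624 × 10^7 = 1.280 × 10^-7 mM = 0.128 nM

0.128 nM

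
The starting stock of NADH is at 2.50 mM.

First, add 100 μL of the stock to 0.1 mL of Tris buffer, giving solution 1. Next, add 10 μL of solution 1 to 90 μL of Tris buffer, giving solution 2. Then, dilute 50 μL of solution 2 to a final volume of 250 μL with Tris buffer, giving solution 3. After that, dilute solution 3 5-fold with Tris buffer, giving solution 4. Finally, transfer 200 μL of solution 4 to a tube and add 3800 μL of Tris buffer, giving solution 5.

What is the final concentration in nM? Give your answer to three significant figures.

Step 1: 100 μL + 0.1 mL = 200 μL total → factor 200/100 = 2
Step 2: 10 μL + 90 μL = 100 μL total → factor 100/10 = 10
Step 3: 50 μL brought to 250 μL → factor 250/50 = 5
Step 4: 5-fold → factor 5
Step 5: 200 μL + 3800 μL = 4000 μL total → factor 4000/200 = 20
Overall dilution factor = 2 × 10 × 5 × 5 × 20 = 10000
Final = 2.50 mM / 10000 = 0.0002500 mM = 250 nM

250 nM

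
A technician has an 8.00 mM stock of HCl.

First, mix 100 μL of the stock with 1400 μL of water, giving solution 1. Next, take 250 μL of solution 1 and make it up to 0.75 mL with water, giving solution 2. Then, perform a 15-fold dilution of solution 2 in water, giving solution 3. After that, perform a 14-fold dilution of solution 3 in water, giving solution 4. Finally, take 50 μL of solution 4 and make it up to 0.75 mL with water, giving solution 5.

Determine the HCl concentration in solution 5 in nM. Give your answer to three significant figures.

Step 1: 100 μL + 1400 μL = 1500 μL total → factor 1500/100 = 15
Step 2: 250 μL brought to 0.75 mL → factor 750/250 = 3
Step 3: 15-fold → factor 15
Step 4: 14-fold → factor 14
Step 5: 50 μL brought to 0.75 mL → factor 750/50 = 15
Overall dilution factor = 15 × 3 × 15 × 14 × 15 = 1.4175 × 10^5
Final = 8.00 mM / 1.4175 × 10^5 = 5.644 × 10^-5 mM = 56.4 nM

56.4 nM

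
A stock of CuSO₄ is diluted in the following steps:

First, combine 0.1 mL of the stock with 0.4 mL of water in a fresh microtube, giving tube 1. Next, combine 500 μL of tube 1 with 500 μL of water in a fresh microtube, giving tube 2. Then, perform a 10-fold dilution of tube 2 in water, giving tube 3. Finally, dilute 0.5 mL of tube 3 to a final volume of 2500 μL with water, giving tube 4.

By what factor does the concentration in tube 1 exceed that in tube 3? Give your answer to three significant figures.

Step 1: 0.1 mL + 0.4 mL = 0.5 mL total → factor 0.5/0.1 = 5
Step 2: 500 μL + 500 μL = 1000 μL total → factor 1000/500 = 2
Step 3: 10-fold → factor 10
Dilution factor to tube 1 = 5; to tube 3 = 100
[tube 1]/[tube 3] = (factor to tube 3)/(factor to tube 1) = 100/5 = 20.0

20.0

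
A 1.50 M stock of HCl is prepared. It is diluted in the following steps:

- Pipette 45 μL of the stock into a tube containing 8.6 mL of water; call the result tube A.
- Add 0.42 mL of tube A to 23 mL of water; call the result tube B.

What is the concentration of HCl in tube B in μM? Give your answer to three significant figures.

140 μM

Step 1: 45 μL + 8.6 mL = 8645 μL total → factor 8645/45 = 192.11
Step 2: 0.42 mL + 23 mL = 23.42 mL total → factor 23.42/0.42 = 55.762
Overall dilution factor = 192.11 × 55.762 = 10712
Final = 1.50 M / 10712 = 0.0001400 M = 140 μM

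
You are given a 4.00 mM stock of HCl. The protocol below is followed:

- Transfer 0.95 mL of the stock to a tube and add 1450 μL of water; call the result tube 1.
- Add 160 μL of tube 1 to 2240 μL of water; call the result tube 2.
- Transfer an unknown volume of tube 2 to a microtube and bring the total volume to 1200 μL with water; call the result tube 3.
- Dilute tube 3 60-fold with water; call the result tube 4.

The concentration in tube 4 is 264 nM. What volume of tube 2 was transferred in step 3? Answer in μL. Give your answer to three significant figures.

Step 1: 0.95 mL + 1450 μL = 2.4 mL total → factor 2.4/0.95 = 2.5263
Step 2: 160 μL + 2240 μL = 2400 μL total → factor 2400/160 = 15
Step 3: v brought to 1200 μL → factor = 1200 μL/v
Step 4: 60-fold → factor 60
Product of known-step factors = 2273.7
Overall factor = 4.00 mM / (264 nM) = 15152
Step-3 factor = 15152 / 2273.7 = 6.6639
v = 1200 μL / 6.6639 = 180 μL

180 μL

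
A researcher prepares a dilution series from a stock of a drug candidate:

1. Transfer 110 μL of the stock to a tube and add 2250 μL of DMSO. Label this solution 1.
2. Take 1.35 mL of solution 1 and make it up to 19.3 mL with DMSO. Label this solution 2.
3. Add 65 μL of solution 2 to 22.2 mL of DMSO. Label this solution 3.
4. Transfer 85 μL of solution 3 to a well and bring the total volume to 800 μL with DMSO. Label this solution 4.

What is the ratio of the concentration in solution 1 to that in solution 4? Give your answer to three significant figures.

4.61 × 10^4

Step 1: 110 μL + 2250 μL = 2360 μL total → factor 2360/110 = 21.455
Step 2: 1.35 mL brought to 19.3 mL → factor 19.3/1.35 = 14.296
Step 3: 65 μL + 22.2 mL = 22265 μL total → factor 22265/65 = 342.54
Step 4: 85 μL brought to 800 μL → factor 800/85 = 9.4118
Dilution factor to solution 1 = 21.455; to solution 4 = 9.8883 × 10^5
[solution 1]/[solution 4] = (factor to solution 4)/(factor to solution 1) = 9.8883 × 10^5/21.455 = 4.61 × 10^4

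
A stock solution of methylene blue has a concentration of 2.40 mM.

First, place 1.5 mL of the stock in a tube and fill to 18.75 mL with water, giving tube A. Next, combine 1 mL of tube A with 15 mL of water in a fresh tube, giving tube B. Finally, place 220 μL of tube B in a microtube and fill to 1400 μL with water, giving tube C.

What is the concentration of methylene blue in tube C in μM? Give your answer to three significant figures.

1.89 μM

Step 1: 1.5 mL brought to 18.75 mL → factor 18.75/1.5 = 12.5
Step 2: 1 mL + 15 mL = 16 mL total → factor 16/1 = 16
Step 3: 220 μL brought to 1400 μL → factor 1400/220 = 6.3636
Overall dilution factor = 12.5 × 16 × 6.3636 = 1272.7
Final = 2.40 mM / 1272.7 = 0.001886 mM = 1.89 μM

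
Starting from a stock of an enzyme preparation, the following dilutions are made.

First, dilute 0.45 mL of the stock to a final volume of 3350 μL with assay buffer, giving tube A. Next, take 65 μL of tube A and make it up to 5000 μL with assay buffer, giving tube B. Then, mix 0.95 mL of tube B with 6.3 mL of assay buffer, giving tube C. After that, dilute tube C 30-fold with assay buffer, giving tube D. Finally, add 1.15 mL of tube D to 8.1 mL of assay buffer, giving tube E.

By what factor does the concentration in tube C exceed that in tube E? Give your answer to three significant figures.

241

Step 1: 0.45 mL brought to 3350 μL → factor 3.35/0.45 = 7.4444
Step 2: 65 μL brought to 5000 μL → factor 5000/65 = 76.923
Step 3: 0.95 mL + 6.3 mL = 7.25 mL total → factor 7.25/0.95 = 7.6316
Step 4: 30-fold → factor 30
Step 5: 1.15 mL + 8.1 mL = 9.25 mL total → factor 9.25/1.15 = 8.0435
Dilution factor to tube C = 4370.2; to tube E = 1.0546 × 10^6
[tube C]/[tube E] = (factor to tube E)/(factor to tube C) = 1.0546 × 10^6/4370.2 = 241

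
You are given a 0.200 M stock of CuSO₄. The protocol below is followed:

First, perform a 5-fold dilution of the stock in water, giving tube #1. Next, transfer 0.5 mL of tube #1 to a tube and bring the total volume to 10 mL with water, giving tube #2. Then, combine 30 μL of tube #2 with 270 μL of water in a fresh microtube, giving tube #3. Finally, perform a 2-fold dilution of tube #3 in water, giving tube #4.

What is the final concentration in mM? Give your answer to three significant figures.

0.100 mM

Step 1: 5-fold → factor 5
Step 2: 0.5 mL brought to 10 mL → factor 10/0.5 = 20
Step 3: 30 μL + 270 μL = 300 μL total → factor 300/30 = 10
Step 4: 2-fold → factor 2
Overall dilution factor = 5 × 20 × 10 × 2 = 2000
Final = 0.200 M / 2000 = 0.0001000 M = 0.100 mM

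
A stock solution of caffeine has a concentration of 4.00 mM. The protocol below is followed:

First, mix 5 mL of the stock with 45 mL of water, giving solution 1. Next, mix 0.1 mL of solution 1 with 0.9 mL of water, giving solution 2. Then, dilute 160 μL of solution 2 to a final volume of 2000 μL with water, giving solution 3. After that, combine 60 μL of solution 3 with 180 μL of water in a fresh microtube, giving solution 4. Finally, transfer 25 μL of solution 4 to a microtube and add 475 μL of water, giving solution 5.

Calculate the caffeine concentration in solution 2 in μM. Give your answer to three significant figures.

40.0 μM

Step 1: 5 mL + 45 mL = 50 mL total → factor 50/5 = 10
Step 2: 0.1 mL + 0.9 mL = 1 mL total → factor 1/0.1 = 10
Dilution factor through solution 2 = 10 × 10 = 100
[solution 2] = 4.00 mM / 100 = 0.04000 mM = 40.0 μM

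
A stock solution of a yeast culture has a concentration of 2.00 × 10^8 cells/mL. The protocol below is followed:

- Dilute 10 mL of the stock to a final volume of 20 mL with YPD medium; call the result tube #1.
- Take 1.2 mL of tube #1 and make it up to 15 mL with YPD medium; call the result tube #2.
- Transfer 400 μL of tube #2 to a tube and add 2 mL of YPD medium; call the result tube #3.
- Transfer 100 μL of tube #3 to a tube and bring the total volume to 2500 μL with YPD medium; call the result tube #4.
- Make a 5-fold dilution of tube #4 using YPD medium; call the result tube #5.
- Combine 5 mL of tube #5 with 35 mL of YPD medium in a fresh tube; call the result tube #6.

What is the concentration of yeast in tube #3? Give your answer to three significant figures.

1.33 × 10^6 cells/mL

Step 1: 10 mL brought to 20 mL → factor 20/10 = 2
Step 2: 1.2 mL brought to 15 mL → factor 15/1.2 = 12.5
Step 3: 400 μL + 2 mL = 2400 μL total → factor 2400/400 = 6
Dilution factor through tube #3 = 2 × 12.5 × 6 = 150
[tube #3] = 2.00 × 10^8 cells/mL / 150 = 1.33 × 10^6 cells/mL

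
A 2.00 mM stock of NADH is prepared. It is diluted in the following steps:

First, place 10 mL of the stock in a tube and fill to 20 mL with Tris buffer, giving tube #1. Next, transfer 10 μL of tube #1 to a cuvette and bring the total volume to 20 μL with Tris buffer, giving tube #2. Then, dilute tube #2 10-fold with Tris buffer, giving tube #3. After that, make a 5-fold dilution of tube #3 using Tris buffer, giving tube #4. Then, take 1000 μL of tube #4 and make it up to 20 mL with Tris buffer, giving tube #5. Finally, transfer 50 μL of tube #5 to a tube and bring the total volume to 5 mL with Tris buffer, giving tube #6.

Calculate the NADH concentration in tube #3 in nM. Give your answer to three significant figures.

Step 1: 10 mL brought to 20 mL → factor 20/10 = 2
Step 2: 10 μL brought to 20 μL → factor 20/10 = 2
Step 3: 10-fold → factor 10
Dilution factor through tube #3 = 2 × 2 × 10 = 40
[tube #3] = 2.00 mM / 40 = 0.05000 mM = 5.00 × 10^4 nM

5.00 × 10^4 nM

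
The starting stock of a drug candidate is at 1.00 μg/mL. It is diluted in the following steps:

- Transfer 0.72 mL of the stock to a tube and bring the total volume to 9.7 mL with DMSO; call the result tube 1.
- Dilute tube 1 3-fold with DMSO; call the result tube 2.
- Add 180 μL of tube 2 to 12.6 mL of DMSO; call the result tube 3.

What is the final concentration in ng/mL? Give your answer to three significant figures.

Step 1: 0.72 mL brought to 9.7 mL → factor 9.7/0.72 = 13.472
Step 2: 3-fold → factor 3
Step 3: 180 μL + 12.6 mL = 12780 μL total → factor 12780/180 = 71
Overall dilution factor = 13.472 × 3 × 71 = 2869.6
Final = 1.00 μg/mL / 2869.6 = 0.0003485 μg/mL = 0.348 ng/mL

0.348 ng/mL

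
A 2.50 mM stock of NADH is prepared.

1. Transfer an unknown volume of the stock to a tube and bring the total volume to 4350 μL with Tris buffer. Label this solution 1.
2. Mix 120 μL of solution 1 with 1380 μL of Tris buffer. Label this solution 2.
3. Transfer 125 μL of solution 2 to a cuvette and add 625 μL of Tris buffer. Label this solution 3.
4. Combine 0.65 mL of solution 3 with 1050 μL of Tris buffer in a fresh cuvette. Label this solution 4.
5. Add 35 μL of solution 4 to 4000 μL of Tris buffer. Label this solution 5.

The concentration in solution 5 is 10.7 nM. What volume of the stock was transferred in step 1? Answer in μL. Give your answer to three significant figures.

421 μL

Step 1: v brought to 4350 μL → factor = 4350 μL/v
Step 2: 120 μL + 1380 μL = 1500 μL total → factor 1500/120 = 12.5
Step 3: 125 μL + 625 μL = 750 μL total → factor 750/125 = 6
Step 4: 0.65 mL + 1050 μL = 1.7 mL total → factor 1.7/0.65 = 2.6154
Step 5: 35 μL + 4000 μL = 4035 μL total → factor 4035/35 = 115.29
Product of known-step factors = 22614
Overall factor = 2.50 mM / (10.7 nM) = 2.3364 × 10^5
Step-1 factor = 2.3364 × 10^5 / 22614 = 10.332
v = 4350 μL / 10.332 = 421 μL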